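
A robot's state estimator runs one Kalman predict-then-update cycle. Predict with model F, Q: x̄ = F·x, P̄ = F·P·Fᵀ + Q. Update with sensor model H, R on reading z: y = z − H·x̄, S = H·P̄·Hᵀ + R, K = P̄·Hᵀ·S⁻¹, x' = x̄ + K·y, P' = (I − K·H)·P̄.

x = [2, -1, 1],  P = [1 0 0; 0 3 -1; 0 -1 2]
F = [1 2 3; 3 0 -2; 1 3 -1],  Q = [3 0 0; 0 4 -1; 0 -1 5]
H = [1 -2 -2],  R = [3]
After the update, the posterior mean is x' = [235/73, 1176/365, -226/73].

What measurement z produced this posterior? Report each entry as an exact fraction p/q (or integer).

z = [3]

x̄ = F·x = [3, 4, -2]
P̄ = F·P·Fᵀ + Q = [22 -5 6; -5 21 12; 6 12 41]
S = H·P̄·Hᵀ + R = [365]
K = P̄·Hᵀ·S⁻¹ = [4/73; -71/365; -20/73]
x' − x̄ = [16/73, -284/365, -80/73] = K·y
y = (KᵀK)⁻¹·Kᵀ·(x' − x̄) = [4]
z = y + H·x̄ = [4] + [-1] = [3]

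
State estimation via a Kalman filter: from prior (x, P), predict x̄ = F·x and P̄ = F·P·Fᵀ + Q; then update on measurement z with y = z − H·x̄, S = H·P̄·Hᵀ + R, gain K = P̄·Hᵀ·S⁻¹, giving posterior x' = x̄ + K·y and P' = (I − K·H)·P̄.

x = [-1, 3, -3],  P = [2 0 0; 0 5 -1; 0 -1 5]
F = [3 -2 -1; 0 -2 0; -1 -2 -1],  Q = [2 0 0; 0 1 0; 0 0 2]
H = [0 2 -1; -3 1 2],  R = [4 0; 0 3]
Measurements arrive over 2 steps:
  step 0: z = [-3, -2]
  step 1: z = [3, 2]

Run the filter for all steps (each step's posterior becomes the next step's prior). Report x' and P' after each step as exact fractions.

step 0: x̄ = F·x = [-6, -6, -2]
step 0: P̄ = F·P·Fᵀ + Q = [41 18 15; 18 21 18; 15 18 25]
step 0: y = z − H·x̄ = [7, -10]
step 0: S = H·P̄·Hᵀ + R = [41 -17; -17 277]
step 0: K = P̄·Hᵀ·S⁻¹ = [2271/5534 -1359/5534; 6699/11068 531/11068; 1719/5534 565/5534]
step 0: x' = x̄ + K·y = [-3717/5534, -24825/11068, -4685/5534]
step 0: P' = (I − K·H)·P̄ = [38639/2767 49185/5534 44643/2767; 49185/5534 70059/11068 56661/5534; 44643/2767 56661/5534 53223/2767]
step 1: x̄ = F·x = [18359/5534, 24825/5534, 33227/5534]
step 1: P̄ = F·P·Fᵀ + Q = [26921/2767 -20835/2767 -66969/2767; -20835/2767 72826/2767 175905/2767; -66969/2767 175905/2767 468433/2767]
step 1: y = z − H·x̄ = [179/5534, -12567/2767]
step 1: S = H·P̄·Hᵀ + R = [67185/2767 -339396/2767; -339396/2767 3829406/2767]
step 1: K = P̄·Hᵀ·S⁻¹ = [340123/2852849 -145326/2852849; 8941577/25675641 2705797/17117094; -133675/25675641 2932061/8558547]
step 1: x' = x̄ + K·y = [10135338/2852849, 194068333/51351282, 114206240/25675641]
step 1: P' = (I − K·H)·P̄ = [12275848/2852849 7822510/2852849 14284528/2852849; 7822510/2852849 117966589/51351282 82200281/25675641; 14284528/2852849 82200281/25675641 164935262/25675641]

step 0: x' = [-3717/5534, -24825/11068, -4685/5534], P' = [38639/2767 49185/5534 44643/2767; 49185/5534 70059/11068 56661/5534; 44643/2767 56661/5534 53223/2767]
step 1: x' = [10135338/2852849, 194068333/51351282, 114206240/25675641], P' = [12275848/2852849 7822510/2852849 14284528/2852849; 7822510/2852849 117966589/51351282 82200281/25675641; 14284528/2852849 82200281/25675641 164935262/25675641]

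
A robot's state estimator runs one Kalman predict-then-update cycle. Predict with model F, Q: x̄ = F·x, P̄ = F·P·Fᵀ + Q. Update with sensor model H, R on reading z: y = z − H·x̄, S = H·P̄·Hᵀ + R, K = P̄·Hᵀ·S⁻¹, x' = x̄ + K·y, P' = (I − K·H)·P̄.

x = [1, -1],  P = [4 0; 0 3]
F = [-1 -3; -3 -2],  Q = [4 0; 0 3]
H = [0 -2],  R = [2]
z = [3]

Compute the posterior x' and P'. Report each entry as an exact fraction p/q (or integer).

x̄ = F·x = [2, -1]
P̄ = F·P·Fᵀ + Q = [35 30; 30 51]
y = z − H·x̄ = [1]
S = H·P̄·Hᵀ + R = [206]
K = P̄·Hᵀ·S⁻¹ = [-30/103; -51/103]
x' = x̄ + K·y = [176/103, -154/103]
P' = (I − K·H)·P̄ = [1805/103 30/103; 30/103 51/103]

x' = [176/103, -154/103]
P' = [1805/103 30/103; 30/103 51/103]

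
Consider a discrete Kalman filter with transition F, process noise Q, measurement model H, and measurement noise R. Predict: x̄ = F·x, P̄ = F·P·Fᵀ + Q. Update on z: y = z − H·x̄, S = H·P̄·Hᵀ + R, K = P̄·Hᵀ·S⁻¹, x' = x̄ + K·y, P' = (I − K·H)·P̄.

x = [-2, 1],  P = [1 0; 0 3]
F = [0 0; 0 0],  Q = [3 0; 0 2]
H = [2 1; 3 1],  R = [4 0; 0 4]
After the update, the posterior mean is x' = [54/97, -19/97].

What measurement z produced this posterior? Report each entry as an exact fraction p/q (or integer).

x̄ = F·x = [0, 0]
P̄ = F·P·Fᵀ + Q = [3 0; 0 2]
S = H·P̄·Hᵀ + R = [18 20; 20 33]
K = P̄·Hᵀ·S⁻¹ = [9/97 21/97; 13/97 -2/97]
x' − x̄ = [54/97, -19/97] = K·y
y = (KᵀK)⁻¹·Kᵀ·(x' − x̄) = [-1, 3]
z = y + H·x̄ = [-1, 3] + [0, 0] = [-1, 3]

z = [-1, 3]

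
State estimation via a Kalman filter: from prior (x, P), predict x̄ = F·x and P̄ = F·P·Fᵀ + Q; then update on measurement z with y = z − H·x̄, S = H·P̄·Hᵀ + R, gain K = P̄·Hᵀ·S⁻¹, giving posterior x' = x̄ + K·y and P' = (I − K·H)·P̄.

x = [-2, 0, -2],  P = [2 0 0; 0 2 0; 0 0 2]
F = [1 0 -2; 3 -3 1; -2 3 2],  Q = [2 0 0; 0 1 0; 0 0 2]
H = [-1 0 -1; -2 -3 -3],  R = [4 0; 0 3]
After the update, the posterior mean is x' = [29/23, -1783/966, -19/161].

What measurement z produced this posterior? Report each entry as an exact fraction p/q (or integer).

z = [-1, 3]

x̄ = F·x = [2, -8, 0]
P̄ = F·P·Fᵀ + Q = [12 2 -12; 2 39 -26; -12 -26 36]
S = H·P̄·Hᵀ + R = [28 0; 0 138]
K = P̄·Hᵀ·S⁻¹ = [0 1/23; 6/7 -43/138; -6/7 -1/23]
x' − x̄ = [-17/23, 5945/966, -19/161] = K·y
y = (KᵀK)⁻¹·Kᵀ·(x' − x̄) = [1, -17]
z = y + H·x̄ = [1, -17] + [-2, 20] = [-1, 3]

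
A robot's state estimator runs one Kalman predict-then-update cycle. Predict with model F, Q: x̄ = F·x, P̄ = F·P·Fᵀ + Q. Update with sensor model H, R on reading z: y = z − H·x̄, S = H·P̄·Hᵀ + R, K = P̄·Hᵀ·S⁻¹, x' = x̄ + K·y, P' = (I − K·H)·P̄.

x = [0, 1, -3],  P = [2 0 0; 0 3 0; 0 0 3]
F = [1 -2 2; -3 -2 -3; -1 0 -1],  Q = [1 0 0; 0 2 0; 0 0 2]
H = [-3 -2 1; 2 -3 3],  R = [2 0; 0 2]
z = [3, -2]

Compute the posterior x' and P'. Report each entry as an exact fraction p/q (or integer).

x' = [-14956/12879, 5971/12879, 6835/12879]
P' = [27617/77274 -56141/77274 -65645/77274; -56141/77274 210989/77274 232805/77274; -65645/77274 232805/77274 272117/77274]

x̄ = F·x = [-8, 7, 3]
P̄ = F·P·Fᵀ + Q = [27 -12 -8; -12 59 15; -8 15 7]
y = z − H·x̄ = [-10, 26]
S = H·P̄·Hᵀ + R = [332 74; 74 482]
K = P̄·Hᵀ·S⁻¹ = [-18107/77274 13361/77274; -10375/77274 -23417/77274; 1721/77274 -6677/77274]
x' = x̄ + K·y = [-14956/12879, 5971/12879, 6835/12879]
P' = (I − K·H)·P̄ = [27617/77274 -56141/77274 -65645/77274; -56141/77274 210989/77274 232805/77274; -65645/77274 232805/77274 272117/77274]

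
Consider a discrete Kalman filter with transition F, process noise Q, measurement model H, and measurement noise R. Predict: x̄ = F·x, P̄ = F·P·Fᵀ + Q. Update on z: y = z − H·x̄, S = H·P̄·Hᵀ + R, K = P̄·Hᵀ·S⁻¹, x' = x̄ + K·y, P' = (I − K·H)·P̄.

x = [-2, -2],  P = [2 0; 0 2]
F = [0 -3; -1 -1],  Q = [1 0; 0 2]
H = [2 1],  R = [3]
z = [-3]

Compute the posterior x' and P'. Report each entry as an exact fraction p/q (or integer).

x' = [-182/109, 94/109]
P' = [135/109 -138/109; -138/109 330/109]

x̄ = F·x = [6, 4]
P̄ = F·P·Fᵀ + Q = [19 6; 6 6]
y = z − H·x̄ = [-19]
S = H·P̄·Hᵀ + R = [109]
K = P̄·Hᵀ·S⁻¹ = [44/109; 18/109]
x' = x̄ + K·y = [-182/109, 94/109]
P' = (I − K·H)·P̄ = [135/109 -138/109; -138/109 330/109]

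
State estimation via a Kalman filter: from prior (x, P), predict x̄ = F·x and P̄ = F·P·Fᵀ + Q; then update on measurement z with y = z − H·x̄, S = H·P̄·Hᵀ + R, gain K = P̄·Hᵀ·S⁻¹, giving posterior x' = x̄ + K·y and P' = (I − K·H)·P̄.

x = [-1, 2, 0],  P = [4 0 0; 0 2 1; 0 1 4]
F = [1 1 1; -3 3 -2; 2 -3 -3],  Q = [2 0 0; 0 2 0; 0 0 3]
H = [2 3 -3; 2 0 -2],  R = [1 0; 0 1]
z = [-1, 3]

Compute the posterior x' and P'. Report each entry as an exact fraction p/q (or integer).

x' = [12567/6455, -22159/19365, 9106/19365]
P' = [126311/38730 12207/12910 60938/19365; 12207/12910 72833/116190 67139/58095; 60938/19365 67139/58095 190609/58095]

x̄ = F·x = [1, 9, -8]
P̄ = F·P·Fᵀ + Q = [14 -13 -16; -13 60 -21; -16 -21 91]
y = z − H·x̄ = [-54, -15]
S = H·P̄·Hᵀ + R = [1830 810; 810 549]
K = P̄·Hᵀ·S⁻¹ = [-3143/38730 887/3873; 11797/38730 -4883/11619; -1594/19365 -3118/11619]
x' = x̄ + K·y = [12567/6455, -22159/19365, 9106/19365]
P' = (I − K·H)·P̄ = [126311/38730 12207/12910 60938/19365; 12207/12910 72833/116190 67139/58095; 60938/19365 67139/58095 190609/58095]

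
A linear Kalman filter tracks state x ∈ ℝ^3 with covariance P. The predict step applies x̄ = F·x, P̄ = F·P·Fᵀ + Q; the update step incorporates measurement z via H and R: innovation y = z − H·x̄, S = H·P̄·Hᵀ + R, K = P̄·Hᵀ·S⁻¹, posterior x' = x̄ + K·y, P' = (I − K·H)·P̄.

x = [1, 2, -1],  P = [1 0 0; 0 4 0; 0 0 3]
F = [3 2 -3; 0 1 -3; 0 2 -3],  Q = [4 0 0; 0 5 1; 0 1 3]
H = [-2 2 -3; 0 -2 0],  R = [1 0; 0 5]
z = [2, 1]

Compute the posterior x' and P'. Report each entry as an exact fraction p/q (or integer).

x' = [20885/42519, -22607/42519, -56479/42519]
P' = [223135/42519 12095/42519 -137147/42519; 12095/42519 49480/42519 25100/42519; -137147/42519 25100/42519 110626/42519]

x̄ = F·x = [10, 5, 7]
P̄ = F·P·Fᵀ + Q = [56 35 43; 35 36 36; 43 36 46]
y = z − H·x̄ = [33, 11]
S = H·P̄·Hᵀ + R = [587 212; 212 149]
K = P̄·Hᵀ·S⁻¹ = [-10639/42519 -4838/42519; -530/42519 -19792/42519; -7384/42519 -10040/42519]
x' = x̄ + K·y = [20885/42519, -22607/42519, -56479/42519]
P' = (I − K·H)·P̄ = [223135/42519 12095/42519 -137147/42519; 12095/42519 49480/42519 25100/42519; -137147/42519 25100/42519 110626/42519]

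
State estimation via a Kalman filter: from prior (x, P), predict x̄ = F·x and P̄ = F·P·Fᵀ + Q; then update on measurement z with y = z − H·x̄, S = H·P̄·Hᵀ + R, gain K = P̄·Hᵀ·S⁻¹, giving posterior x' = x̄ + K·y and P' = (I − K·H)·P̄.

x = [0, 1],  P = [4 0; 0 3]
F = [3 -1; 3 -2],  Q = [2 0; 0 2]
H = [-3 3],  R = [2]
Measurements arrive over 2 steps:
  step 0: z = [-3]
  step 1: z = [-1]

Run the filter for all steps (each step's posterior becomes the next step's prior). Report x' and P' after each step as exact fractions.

step 0: x' = [-1, -2], P' = [2656/65 2658/65; 2658/65 2674/65]
step 1: x' = [43747/13268, 9869/3317], P' = [77551/6634 37418/3317; 37418/3317 36794/3317]

step 0: x̄ = F·x = [-1, -2]
step 0: P̄ = F·P·Fᵀ + Q = [41 42; 42 50]
step 0: y = z − H·x̄ = [0]
step 0: S = H·P̄·Hᵀ + R = [65]
step 0: K = P̄·Hᵀ·S⁻¹ = [3/65; 24/65]
step 0: x' = x̄ + K·y = [-1, -2]
step 0: P' = (I − K·H)·P̄ = [2656/65 2658/65; 2658/65 2674/65]
step 1: x̄ = F·x = [-1, 1]
step 1: P̄ = F·P·Fᵀ + Q = [2152/13 82; 82 218/5]
step 1: y = z − H·x̄ = [-7]
step 1: S = H·P̄·Hᵀ + R = [26536/65]
step 1: K = P̄·Hᵀ·S⁻¹ = [-8145/13268; -936/3317]
step 1: x' = x̄ + K·y = [43747/13268, 9869/3317]
step 1: P' = (I − K·H)·P̄ = [77551/6634 37418/3317; 37418/3317 36794/3317]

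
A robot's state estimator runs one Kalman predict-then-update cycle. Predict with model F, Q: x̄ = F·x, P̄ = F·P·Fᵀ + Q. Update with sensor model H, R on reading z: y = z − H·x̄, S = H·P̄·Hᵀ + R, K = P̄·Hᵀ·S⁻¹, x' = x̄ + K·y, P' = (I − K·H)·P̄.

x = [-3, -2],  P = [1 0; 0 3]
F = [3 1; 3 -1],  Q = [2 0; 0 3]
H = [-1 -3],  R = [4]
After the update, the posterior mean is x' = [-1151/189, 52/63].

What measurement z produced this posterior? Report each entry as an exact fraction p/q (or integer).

x̄ = F·x = [-11, -7]
P̄ = F·P·Fᵀ + Q = [14 6; 6 15]
S = H·P̄·Hᵀ + R = [189]
K = P̄·Hᵀ·S⁻¹ = [-32/189; -17/63]
x' − x̄ = [928/189, 493/63] = K·y
y = (KᵀK)⁻¹·Kᵀ·(x' − x̄) = [-29]
z = y + H·x̄ = [-29] + [32] = [3]

z = [3]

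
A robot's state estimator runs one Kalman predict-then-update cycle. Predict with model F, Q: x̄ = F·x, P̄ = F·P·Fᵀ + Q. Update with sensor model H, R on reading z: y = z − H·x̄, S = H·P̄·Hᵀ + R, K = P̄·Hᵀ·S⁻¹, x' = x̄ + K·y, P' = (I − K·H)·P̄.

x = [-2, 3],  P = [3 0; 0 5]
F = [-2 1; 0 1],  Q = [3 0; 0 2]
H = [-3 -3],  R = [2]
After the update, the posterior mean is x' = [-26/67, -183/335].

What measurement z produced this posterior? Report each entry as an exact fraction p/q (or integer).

z = [3]

x̄ = F·x = [7, 3]
P̄ = F·P·Fᵀ + Q = [20 5; 5 7]
S = H·P̄·Hᵀ + R = [335]
K = P̄·Hᵀ·S⁻¹ = [-15/67; -36/335]
x' − x̄ = [-495/67, -1188/335] = K·y
y = (KᵀK)⁻¹·Kᵀ·(x' − x̄) = [33]
z = y + H·x̄ = [33] + [-30] = [3]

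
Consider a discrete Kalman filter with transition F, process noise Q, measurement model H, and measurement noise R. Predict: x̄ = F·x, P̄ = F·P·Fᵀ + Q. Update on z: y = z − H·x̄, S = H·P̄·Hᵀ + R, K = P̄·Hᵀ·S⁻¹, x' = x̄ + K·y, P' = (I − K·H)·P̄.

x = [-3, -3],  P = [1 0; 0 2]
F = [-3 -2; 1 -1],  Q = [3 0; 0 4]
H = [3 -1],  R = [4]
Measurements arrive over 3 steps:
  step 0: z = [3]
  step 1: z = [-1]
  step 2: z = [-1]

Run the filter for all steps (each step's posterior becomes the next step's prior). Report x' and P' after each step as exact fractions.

step 0: x̄ = F·x = [15, 0]
step 0: P̄ = F·P·Fᵀ + Q = [20 1; 1 7]
step 0: y = z − H·x̄ = [-42]
step 0: S = H·P̄·Hᵀ + R = [185]
step 0: K = P̄·Hᵀ·S⁻¹ = [59/185; -4/185]
step 0: x' = x̄ + K·y = [297/185, 168/185]
step 0: P' = (I − K·H)·P̄ = [219/185 421/185; 421/185 1279/185]
step 1: x̄ = F·x = [-1227/185, 129/185]
step 1: P̄ = F·P·Fᵀ + Q = [12694/185 2322/185; 2322/185 1396/185]
step 1: y = z − H·x̄ = [725/37]
step 1: S = H·P̄·Hᵀ + R = [20490/37]
step 1: K = P̄·Hᵀ·S⁻¹ = [1192/3415; 557/10245]
step 1: x' = x̄ + K·y = [707/3415, 18058/10245]
step 1: P' = (I − K·H)·P̄ = [3914/3415 6974/3415; 6974/3415 60538/10245]
step 2: x̄ = F·x = [-42479/10245, -15937/10245]
step 2: P̄ = F·P·Fᵀ + Q = [629629/10245 106772/10245; 106772/10245 71416/10245]
step 2: y = z − H·x̄ = [20251/2049]
step 2: S = H·P̄·Hᵀ + R = [1027685/2049]
step 2: K = P̄·Hᵀ·S⁻¹ = [356423/1027685; 9956/205537]
step 2: x' = x̄ + K·y = [-147690/205537, -1106661/1027685]
step 2: P' = (I − K·H)·P̄ = [1158956/1027685 2051176/1027685; 2051176/1027685 5954408/1027685]

step 0: x' = [297/185, 168/185], P' = [219/185 421/185; 421/185 1279/185]
step 1: x' = [707/3415, 18058/10245], P' = [3914/3415 6974/3415; 6974/3415 60538/10245]
step 2: x' = [-147690/205537, -1106661/1027685], P' = [1158956/1027685 2051176/1027685; 2051176/1027685 5954408/1027685]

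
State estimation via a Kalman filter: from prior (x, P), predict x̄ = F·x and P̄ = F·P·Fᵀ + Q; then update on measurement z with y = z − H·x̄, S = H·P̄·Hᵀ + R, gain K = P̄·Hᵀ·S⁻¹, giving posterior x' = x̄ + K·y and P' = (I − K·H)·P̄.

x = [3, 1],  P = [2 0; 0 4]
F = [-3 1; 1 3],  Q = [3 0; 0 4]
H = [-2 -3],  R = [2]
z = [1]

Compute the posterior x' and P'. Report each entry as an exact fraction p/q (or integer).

x̄ = F·x = [-8, 6]
P̄ = F·P·Fᵀ + Q = [25 6; 6 42]
y = z − H·x̄ = [3]
S = H·P̄·Hᵀ + R = [552]
K = P̄·Hᵀ·S⁻¹ = [-17/138; -1/4]
x' = x̄ + K·y = [-385/46, 21/4]
P' = (I − K·H)·P̄ = [1147/69 -11; -11 15/2]

x' = [-385/46, 21/4]
P' = [1147/69 -11; -11 15/2]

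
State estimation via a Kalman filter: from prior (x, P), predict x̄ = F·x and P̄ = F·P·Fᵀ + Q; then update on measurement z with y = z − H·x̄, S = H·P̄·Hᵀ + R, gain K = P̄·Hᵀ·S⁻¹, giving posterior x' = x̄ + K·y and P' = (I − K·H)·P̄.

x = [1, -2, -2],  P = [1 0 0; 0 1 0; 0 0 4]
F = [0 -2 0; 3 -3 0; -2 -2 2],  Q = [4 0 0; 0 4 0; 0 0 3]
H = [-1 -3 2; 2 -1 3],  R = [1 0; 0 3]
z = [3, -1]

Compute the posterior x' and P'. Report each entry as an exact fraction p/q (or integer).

x' = [-473/2054, -2501/2054, -2125/4108]
P' = [44281/18486 -40921/18486 -80963/36972; -40921/18486 45373/18486 89831/36972; -80963/36972 89831/36972 188353/73944]

x̄ = F·x = [4, 9, -2]
P̄ = F·P·Fᵀ + Q = [8 6 4; 6 22 0; 4 0 27]
y = z − H·x̄ = [38, 6]
S = H·P̄·Hᵀ + R = [335 186; 186 324]
K = P̄·Hᵀ·S⁻¹ = [-827/6162 5359/36972; -1789/6162 5021/36972; -59/12324 20515/73944]
x' = x̄ + K·y = [-473/2054, -2501/2054, -2125/4108]
P' = (I − K·H)·P̄ = [44281/18486 -40921/18486 -80963/36972; -40921/18486 45373/18486 89831/36972; -80963/36972 89831/36972 188353/73944]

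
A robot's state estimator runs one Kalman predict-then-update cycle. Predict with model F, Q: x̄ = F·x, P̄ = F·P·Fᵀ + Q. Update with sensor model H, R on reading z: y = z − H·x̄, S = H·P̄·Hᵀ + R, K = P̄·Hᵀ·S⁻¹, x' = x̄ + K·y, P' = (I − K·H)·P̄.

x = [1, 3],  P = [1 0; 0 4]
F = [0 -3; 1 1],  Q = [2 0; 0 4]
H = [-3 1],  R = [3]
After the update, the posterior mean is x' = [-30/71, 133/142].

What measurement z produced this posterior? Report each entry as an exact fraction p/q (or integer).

x̄ = F·x = [-9, 4]
P̄ = F·P·Fᵀ + Q = [38 -12; -12 9]
S = H·P̄·Hᵀ + R = [426]
K = P̄·Hᵀ·S⁻¹ = [-21/71; 15/142]
x' − x̄ = [609/71, -435/142] = K·y
y = (KᵀK)⁻¹·Kᵀ·(x' − x̄) = [-29]
z = y + H·x̄ = [-29] + [31] = [2]

z = [2]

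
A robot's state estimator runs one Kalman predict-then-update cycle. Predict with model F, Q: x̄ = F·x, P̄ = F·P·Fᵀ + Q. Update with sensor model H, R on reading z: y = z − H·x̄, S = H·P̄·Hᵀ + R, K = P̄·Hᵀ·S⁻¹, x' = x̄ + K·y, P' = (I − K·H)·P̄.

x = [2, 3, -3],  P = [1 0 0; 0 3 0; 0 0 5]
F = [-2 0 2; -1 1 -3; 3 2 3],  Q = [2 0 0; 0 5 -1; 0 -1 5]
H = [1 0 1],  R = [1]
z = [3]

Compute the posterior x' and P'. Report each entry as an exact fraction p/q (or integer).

x' = [-480/73, 375/73, 694/73]
P' = [648/73 -269/73 -623/73; -269/73 2843/146 467/146; -623/73 467/146 1341/146]

x̄ = F·x = [-10, 10, 3]
P̄ = F·P·Fᵀ + Q = [26 -28 24; -28 54 -43; 24 -43 71]
y = z − H·x̄ = [10]
S = H·P̄·Hᵀ + R = [146]
K = P̄·Hᵀ·S⁻¹ = [25/73; -71/146; 95/146]
x' = x̄ + K·y = [-480/73, 375/73, 694/73]
P' = (I − K·H)·P̄ = [648/73 -269/73 -623/73; -269/73 2843/146 467/146; -623/73 467/146 1341/146]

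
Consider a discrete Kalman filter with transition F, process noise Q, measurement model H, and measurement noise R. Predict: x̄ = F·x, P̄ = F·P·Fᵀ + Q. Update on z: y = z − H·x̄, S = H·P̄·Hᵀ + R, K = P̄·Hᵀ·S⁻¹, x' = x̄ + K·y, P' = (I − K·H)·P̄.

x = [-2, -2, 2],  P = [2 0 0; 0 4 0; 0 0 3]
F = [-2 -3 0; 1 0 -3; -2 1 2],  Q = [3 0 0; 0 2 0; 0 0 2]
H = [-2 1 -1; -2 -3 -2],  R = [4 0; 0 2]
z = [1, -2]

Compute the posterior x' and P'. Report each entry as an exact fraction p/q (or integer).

x̄ = F·x = [10, -8, 6]
P̄ = F·P·Fᵀ + Q = [47 -4 -4; -4 31 -22; -4 -22 26]
y = z − H·x̄ = [35, 6]
S = H·P̄·Hᵀ + R = [293 85; 85 229]
K = P̄·Hᵀ·S⁻¹ = [-3809/14968 -3423/14968; 8727/29936 -8599/29936; -5515/29936 4923/29936]
x' = x̄ + K·y = [-4173/14968, 14363/29936, 16129/29936]
P' = (I − K·H)·P̄ = [23037/3742 16067/7484 -68463/7484; 16067/7484 21555/14968 -60167/14968; -68463/7484 -60167/14968 224715/14968]

x' = [-4173/14968, 14363/29936, 16129/29936]
P' = [23037/3742 16067/7484 -68463/7484; 16067/7484 21555/14968 -60167/14968; -68463/7484 -60167/14968 224715/14968]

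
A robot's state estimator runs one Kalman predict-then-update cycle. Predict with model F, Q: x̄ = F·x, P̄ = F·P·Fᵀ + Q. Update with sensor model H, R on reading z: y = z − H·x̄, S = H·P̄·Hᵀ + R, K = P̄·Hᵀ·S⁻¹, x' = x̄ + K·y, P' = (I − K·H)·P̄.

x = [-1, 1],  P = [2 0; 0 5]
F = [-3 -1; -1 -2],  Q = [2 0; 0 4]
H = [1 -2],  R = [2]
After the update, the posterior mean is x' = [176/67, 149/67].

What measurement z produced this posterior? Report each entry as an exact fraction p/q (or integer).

z = [-2]

x̄ = F·x = [2, -1]
P̄ = F·P·Fᵀ + Q = [25 16; 16 26]
S = H·P̄·Hᵀ + R = [67]
K = P̄·Hᵀ·S⁻¹ = [-7/67; -36/67]
x' − x̄ = [42/67, 216/67] = K·y
y = (KᵀK)⁻¹·Kᵀ·(x' − x̄) = [-6]
z = y + H·x̄ = [-6] + [4] = [-2]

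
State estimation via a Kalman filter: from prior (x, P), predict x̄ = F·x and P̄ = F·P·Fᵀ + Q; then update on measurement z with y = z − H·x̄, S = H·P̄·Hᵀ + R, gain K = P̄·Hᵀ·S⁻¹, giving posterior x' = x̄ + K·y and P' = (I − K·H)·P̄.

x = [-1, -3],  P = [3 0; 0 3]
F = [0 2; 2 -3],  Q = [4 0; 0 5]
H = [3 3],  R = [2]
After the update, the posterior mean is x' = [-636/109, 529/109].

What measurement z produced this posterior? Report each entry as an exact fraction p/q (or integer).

z = [-3]

x̄ = F·x = [-6, 7]
P̄ = F·P·Fᵀ + Q = [16 -18; -18 44]
S = H·P̄·Hᵀ + R = [218]
K = P̄·Hᵀ·S⁻¹ = [-3/109; 39/109]
x' − x̄ = [18/109, -234/109] = K·y
y = (KᵀK)⁻¹·Kᵀ·(x' − x̄) = [-6]
z = y + H·x̄ = [-6] + [3] = [-3]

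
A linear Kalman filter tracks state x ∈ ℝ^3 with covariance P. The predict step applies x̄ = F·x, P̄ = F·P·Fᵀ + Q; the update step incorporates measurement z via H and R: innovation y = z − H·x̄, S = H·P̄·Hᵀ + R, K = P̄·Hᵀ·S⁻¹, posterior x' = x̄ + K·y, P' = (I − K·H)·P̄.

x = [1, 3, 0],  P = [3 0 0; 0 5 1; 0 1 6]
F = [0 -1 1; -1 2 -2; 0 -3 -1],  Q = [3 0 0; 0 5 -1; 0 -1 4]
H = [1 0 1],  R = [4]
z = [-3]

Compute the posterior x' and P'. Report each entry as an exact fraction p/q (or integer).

x' = [-102/91, 158/91, -207/91]
P' = [731/91 -1011/91 -655/91; -1011/91 2915/91 879/91; -655/91 879/91 927/91]

x̄ = F·x = [-3, 5, -9]
P̄ = F·P·Fᵀ + Q = [12 -18 7; -18 44 -15; 7 -15 61]
y = z − H·x̄ = [9]
S = H·P̄·Hᵀ + R = [91]
K = P̄·Hᵀ·S⁻¹ = [19/91; -33/91; 68/91]
x' = x̄ + K·y = [-102/91, 158/91, -207/91]
P' = (I − K·H)·P̄ = [731/91 -1011/91 -655/91; -1011/91 2915/91 879/91; -655/91 879/91 927/91]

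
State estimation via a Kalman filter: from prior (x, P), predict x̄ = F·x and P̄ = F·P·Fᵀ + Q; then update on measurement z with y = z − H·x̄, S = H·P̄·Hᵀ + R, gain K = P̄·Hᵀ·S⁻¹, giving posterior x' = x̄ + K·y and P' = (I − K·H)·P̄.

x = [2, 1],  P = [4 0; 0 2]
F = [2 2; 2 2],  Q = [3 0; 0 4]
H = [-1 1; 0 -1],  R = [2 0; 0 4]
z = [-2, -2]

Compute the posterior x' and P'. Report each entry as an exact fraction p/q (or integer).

x' = [69/17, 41/17]
P' = [81/17 57/17; 57/17 59/17]

x̄ = F·x = [6, 6]
P̄ = F·P·Fᵀ + Q = [27 24; 24 28]
y = z − H·x̄ = [-2, 4]
S = H·P̄·Hᵀ + R = [9 -4; -4 32]
K = P̄·Hᵀ·S⁻¹ = [-12/17 -57/68; 1/17 -59/68]
x' = x̄ + K·y = [69/17, 41/17]
P' = (I − K·H)·P̄ = [81/17 57/17; 57/17 59/17]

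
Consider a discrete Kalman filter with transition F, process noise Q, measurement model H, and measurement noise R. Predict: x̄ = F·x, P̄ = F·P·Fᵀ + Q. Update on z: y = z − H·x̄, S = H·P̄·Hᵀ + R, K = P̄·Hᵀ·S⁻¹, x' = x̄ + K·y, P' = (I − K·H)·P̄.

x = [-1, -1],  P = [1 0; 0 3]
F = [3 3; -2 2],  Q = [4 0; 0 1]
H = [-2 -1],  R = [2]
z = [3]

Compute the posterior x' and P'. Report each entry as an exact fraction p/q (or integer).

x̄ = F·x = [-6, 0]
P̄ = F·P·Fᵀ + Q = [40 12; 12 17]
y = z − H·x̄ = [-9]
S = H·P̄·Hᵀ + R = [227]
K = P̄·Hᵀ·S⁻¹ = [-92/227; -41/227]
x' = x̄ + K·y = [-534/227, 369/227]
P' = (I − K·H)·P̄ = [616/227 -1048/227; -1048/227 2178/227]

x' = [-534/227, 369/227]
P' = [616/227 -1048/227; -1048/227 2178/227]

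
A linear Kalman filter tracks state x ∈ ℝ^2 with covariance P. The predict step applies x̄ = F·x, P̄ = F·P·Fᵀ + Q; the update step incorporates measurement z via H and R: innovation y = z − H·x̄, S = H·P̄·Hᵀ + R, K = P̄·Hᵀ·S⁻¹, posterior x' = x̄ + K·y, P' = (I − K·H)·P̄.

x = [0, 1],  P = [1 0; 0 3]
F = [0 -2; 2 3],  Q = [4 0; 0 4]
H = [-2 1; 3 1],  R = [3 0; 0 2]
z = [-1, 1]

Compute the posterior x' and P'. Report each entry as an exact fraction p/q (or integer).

x̄ = F·x = [-2, 3]
P̄ = F·P·Fᵀ + Q = [16 -18; -18 35]
y = z − H·x̄ = [-8, 4]
S = H·P̄·Hᵀ + R = [174 -79; -79 73]
K = P̄·Hᵀ·S⁻¹ = [-1280/6461 1270/6461; 526/923 329/923]
x' = x̄ + K·y = [2398/6461, -123/923]
P' = (I − K·H)·P̄ = [1276/6461 -184/923; -184/923 1210/923]

x' = [2398/6461, -123/923]
P' = [1276/6461 -184/923; -184/923 1210/923]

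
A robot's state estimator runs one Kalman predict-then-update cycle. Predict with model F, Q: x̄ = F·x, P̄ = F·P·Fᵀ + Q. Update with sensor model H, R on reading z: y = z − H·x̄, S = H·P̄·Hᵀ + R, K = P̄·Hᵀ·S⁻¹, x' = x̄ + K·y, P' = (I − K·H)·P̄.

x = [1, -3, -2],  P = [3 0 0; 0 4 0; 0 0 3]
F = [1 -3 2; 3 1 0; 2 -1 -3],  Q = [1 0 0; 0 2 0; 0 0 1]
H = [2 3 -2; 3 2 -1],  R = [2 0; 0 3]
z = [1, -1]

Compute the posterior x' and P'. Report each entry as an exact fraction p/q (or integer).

x̄ = F·x = [6, 0, 11]
P̄ = F·P·Fᵀ + Q = [52 -3 0; -3 33 14; 0 14 44]
y = z − H·x̄ = [11, -8]
S = H·P̄·Hᵀ + R = [479 461; 461 555]
K = P̄·Hᵀ·S⁻¹ = [-16425/53324 28055/53324; 4063/13331 -2342/13331; -9077/26662 6771/26662]
x' = x̄ + K·y = [-85171/53324, 63429/13331, 139267/26662]
P' = (I − K·H)·P̄ = [124973/53324 -74678/13331 -153335/26662; -74678/13331 276534/13331 336060/13331; -153335/26662 336060/13331 431961/13331]

x' = [-85171/53324, 63429/13331, 139267/26662]
P' = [124973/53324 -74678/13331 -153335/26662; -74678/13331 276534/13331 336060/13331; -153335/26662 336060/13331 431961/13331]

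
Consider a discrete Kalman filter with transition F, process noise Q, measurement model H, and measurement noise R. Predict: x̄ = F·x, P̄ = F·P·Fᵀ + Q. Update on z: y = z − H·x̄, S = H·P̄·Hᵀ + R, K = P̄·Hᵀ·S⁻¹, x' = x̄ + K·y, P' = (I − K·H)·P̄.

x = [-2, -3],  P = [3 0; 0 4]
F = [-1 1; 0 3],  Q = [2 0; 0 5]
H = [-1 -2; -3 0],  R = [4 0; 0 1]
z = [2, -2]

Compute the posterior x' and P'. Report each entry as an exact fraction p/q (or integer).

x' = [64/93, -433/279]
P' = [104/961 -134/2883; -134/2883 8489/8649]

x̄ = F·x = [-1, -9]
P̄ = F·P·Fᵀ + Q = [9 12; 12 41]
y = z − H·x̄ = [-17, -5]
S = H·P̄·Hᵀ + R = [225 99; 99 82]
K = P̄·Hᵀ·S⁻¹ = [-11/2883 -312/961; -4144/8649 134/961]
x' = x̄ + K·y = [64/93, -433/279]
P' = (I − K·H)·P̄ = [104/961 -134/2883; -134/2883 8489/8649]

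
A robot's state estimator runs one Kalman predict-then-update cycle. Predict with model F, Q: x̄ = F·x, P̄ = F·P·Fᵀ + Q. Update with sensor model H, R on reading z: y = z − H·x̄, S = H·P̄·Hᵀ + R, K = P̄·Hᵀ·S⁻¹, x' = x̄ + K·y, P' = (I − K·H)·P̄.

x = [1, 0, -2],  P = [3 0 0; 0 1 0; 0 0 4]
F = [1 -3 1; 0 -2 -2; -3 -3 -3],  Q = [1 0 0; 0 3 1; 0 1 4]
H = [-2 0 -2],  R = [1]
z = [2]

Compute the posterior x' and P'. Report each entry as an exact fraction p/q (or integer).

x' = [-337/277, 760/277, 63/277]
P' = [4609/277 -1134/277 -4604/277; -1134/277 3007/277 1163/277; -4604/277 1163/277 4668/277]

x̄ = F·x = [-1, 4, 3]
P̄ = F·P·Fᵀ + Q = [17 -2 -12; -2 23 31; -12 31 76]
y = z − H·x̄ = [6]
S = H·P̄·Hᵀ + R = [277]
K = P̄·Hᵀ·S⁻¹ = [-10/277; -58/277; -128/277]
x' = x̄ + K·y = [-337/277, 760/277, 63/277]
P' = (I − K·H)·P̄ = [4609/277 -1134/277 -4604/277; -1134/277 3007/277 1163/277; -4604/277 1163/277 4668/277]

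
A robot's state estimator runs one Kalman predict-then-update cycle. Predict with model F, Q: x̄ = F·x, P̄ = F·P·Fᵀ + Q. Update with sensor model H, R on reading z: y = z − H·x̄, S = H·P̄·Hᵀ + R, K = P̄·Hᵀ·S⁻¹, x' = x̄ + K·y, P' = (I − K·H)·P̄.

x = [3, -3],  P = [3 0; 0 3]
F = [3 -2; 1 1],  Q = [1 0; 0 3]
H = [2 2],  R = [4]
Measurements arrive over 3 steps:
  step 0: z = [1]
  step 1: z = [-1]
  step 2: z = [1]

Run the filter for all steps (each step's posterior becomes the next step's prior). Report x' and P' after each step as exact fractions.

step 0: x' = [433/112, -87/28], P' = [391/56 -87/14; -87/14 45/7]
step 1: x' = [-4863/9680, 1091/9680], P' = [22797/4840 -18149/4840; -18149/4840 18313/4840]
step 2: x' = [392416/552457, -128879/552457], P' = [4928123/1104914 -3898785/1104914; -3898785/1104914 3964681/1104914]

step 0: x̄ = F·x = [15, 0]
step 0: P̄ = F·P·Fᵀ + Q = [40 3; 3 9]
step 0: y = z − H·x̄ = [-29]
step 0: S = H·P̄·Hᵀ + R = [224]
step 0: K = P̄·Hᵀ·S⁻¹ = [43/112; 3/28]
step 0: x' = x̄ + K·y = [433/112, -87/28]
step 0: P' = (I − K·H)·P̄ = [391/56 -87/14; -87/14 45/7]
step 1: x̄ = F·x = [285/16, 85/112]
step 1: P̄ = F·P·Fᵀ + Q = [1313/8 15/8; 15/8 223/56]
step 1: y = z − H·x̄ = [-267/7]
step 1: S = H·P̄·Hᵀ + R = [4840/7]
step 1: K = P̄·Hᵀ·S⁻¹ = [581/1210; 41/2420]
step 1: x' = x̄ + K·y = [-4863/9680, 1091/9680]
step 1: P' = (I − K·H)·P̄ = [22797/4840 -18149/4840; -18149/4840 18313/4840]
step 2: x̄ = F·x = [-16771/9680, -943/2420]
step 2: P̄ = F·P·Fᵀ + Q = [501053/4840 1702/605; 1702/605 4833/1210]
step 2: y = z − H·x̄ = [25383/4840]
step 2: S = H·P̄·Hᵀ + R = [552457/1210]
step 2: K = P̄·Hᵀ·S⁻¹ = [514669/1104914; 16474/552457]
step 2: x' = x̄ + K·y = [392416/552457, -128879/552457]
step 2: P' = (I − K·H)·P̄ = [4928123/1104914 -3898785/1104914; -3898785/1104914 3964681/1104914]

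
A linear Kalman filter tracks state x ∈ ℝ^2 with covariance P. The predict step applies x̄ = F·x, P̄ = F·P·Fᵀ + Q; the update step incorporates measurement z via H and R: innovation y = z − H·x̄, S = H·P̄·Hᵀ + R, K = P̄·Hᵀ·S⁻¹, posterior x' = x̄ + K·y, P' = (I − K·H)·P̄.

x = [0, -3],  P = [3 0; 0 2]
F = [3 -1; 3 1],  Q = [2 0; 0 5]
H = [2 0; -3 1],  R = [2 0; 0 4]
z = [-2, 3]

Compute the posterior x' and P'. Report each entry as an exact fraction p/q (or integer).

x̄ = F·x = [3, -3]
P̄ = F·P·Fᵀ + Q = [31 25; 25 34]
y = z − H·x̄ = [-8, 15]
S = H·P̄·Hᵀ + R = [126 -136; -136 167]
K = P̄·Hᵀ·S⁻¹ = [553/1273 -68/1273; 73/67 43/67]
x' = x̄ + K·y = [-1625/1273, -140/67]
P' = (I − K·H)·P̄ = [553/1273 73/67; 73/67 391/67]

x' = [-1625/1273, -140/67]
P' = [553/1273 73/67; 73/67 391/67]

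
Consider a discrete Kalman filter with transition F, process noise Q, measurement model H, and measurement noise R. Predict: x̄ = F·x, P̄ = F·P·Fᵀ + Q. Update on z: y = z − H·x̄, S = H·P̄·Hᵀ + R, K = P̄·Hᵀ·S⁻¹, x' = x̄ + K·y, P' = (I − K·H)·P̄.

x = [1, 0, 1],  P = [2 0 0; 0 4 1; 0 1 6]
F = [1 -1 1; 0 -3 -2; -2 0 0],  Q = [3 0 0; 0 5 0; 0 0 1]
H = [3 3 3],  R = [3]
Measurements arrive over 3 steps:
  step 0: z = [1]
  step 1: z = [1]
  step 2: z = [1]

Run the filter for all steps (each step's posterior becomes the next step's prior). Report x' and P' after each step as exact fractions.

step 0: x' = [148/67, -1/67, -501/268], P' = [823/67 -523/67 -298/67; -523/67 827/67 -285/67; -298/67 -285/67 2337/268]
step 1: x' = [2503/3395, 2880/679, -15777/3395], P' = [379086/98455 -18404/19691 -266579/98455; -18404/19691 622690/19691 -599384/19691; -266579/98455 -599384/19691 3251231/98455]
step 2: x' = [47845944/87359257, 125345919/87359257, -145390383/87359257], P' = [348241630/87359257 -204273128/87359257 -125049676/87359257; -204273128/87359257 1517840722/87359257 -1302986795/87359257; -125049676/87359257 -1302986795/87359257 1427623780/87359257]

step 0: x̄ = F·x = [2, -2, -2]
step 0: P̄ = F·P·Fᵀ + Q = [13 -1 -4; -1 77 0; -4 0 9]
step 0: y = z − H·x̄ = [7]
step 0: S = H·P̄·Hᵀ + R = [804]
step 0: K = P̄·Hᵀ·S⁻¹ = [2/67; 19/67; 5/268]
step 0: x' = x̄ + K·y = [148/67, -1/67, -501/268]
step 0: P' = (I − K·H)·P̄ = [823/67 -523/67 -298/67; -523/67 827/67 -285/67; -298/67 -285/67 2337/268]
step 1: x̄ = F·x = [95/268, 507/134, -296/67]
step 1: P̄ = F·P·Fᵀ + Q = [13821/268 7525/134 -2096/67; 7525/134 6695/67 -4330/67; -2096/67 -4330/67 3359/67]
step 1: y = z − H·x̄ = [493/268]
step 1: S = H·P̄·Hᵀ + R = [295365/268]
step 1: K = P̄·Hᵀ·S⁻¹ = [20487/98455; 4902/19691; -12268/98455]
step 1: x' = x̄ + K·y = [2503/3395, 2880/679, -15777/3395]
step 1: P' = (I − K·H)·P̄ = [379086/98455 -18404/19691 -266579/98455; -18404/19691 622690/19691 -599384/19691; -266579/98455 -599384/19691 3251231/98455]
step 2: x̄ = F·x = [-27674/3395, -11646/3395, -5006/3395]
step 2: P̄ = F·P·Fᵀ + Q = [12683854/98455 6644026/98455 -409054/98455; 6644026/98455 5555209/98455 -1618436/98455; -409054/98455 -1618436/98455 1614799/98455]
step 2: y = z − H·x̄ = [136373/3395]
step 2: S = H·P̄·Hᵀ + R = [262077771/98455]
step 2: K = P̄·Hᵀ·S⁻¹ = [18918826/87359257; 10580799/87359257; -412691/87359257]
step 2: x' = x̄ + K·y = [47845944/87359257, 125345919/87359257, -145390383/87359257]
step 2: P' = (I − K·H)·P̄ = [348241630/87359257 -204273128/87359257 -125049676/87359257; -204273128/87359257 1517840722/87359257 -1302986795/87359257; -125049676/87359257 -1302986795/87359257 1427623780/87359257]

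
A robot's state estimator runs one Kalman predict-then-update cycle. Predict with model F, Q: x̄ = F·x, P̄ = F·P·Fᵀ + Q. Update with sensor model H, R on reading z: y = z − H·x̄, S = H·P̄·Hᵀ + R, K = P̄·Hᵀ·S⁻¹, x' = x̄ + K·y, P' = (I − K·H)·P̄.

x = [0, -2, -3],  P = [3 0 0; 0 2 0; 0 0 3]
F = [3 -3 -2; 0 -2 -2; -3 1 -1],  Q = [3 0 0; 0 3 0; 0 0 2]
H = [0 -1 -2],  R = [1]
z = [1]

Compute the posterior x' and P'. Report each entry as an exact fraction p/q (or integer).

x̄ = F·x = [12, 10, 1]
P̄ = F·P·Fᵀ + Q = [60 24 -27; 24 23 2; -27 2 34]
y = z − H·x̄ = [13]
S = H·P̄·Hᵀ + R = [168]
K = P̄·Hᵀ·S⁻¹ = [5/28; -9/56; -5/12]
x' = x̄ + K·y = [401/28, 443/56, -53/12]
P' = (I − K·H)·P̄ = [765/14 807/28 -29/2; 807/28 1045/56 -37/4; -29/2 -37/4 29/6]

x' = [401/28, 443/56, -53/12]
P' = [765/14 807/28 -29/2; 807/28 1045/56 -37/4; -29/2 -37/4 29/6]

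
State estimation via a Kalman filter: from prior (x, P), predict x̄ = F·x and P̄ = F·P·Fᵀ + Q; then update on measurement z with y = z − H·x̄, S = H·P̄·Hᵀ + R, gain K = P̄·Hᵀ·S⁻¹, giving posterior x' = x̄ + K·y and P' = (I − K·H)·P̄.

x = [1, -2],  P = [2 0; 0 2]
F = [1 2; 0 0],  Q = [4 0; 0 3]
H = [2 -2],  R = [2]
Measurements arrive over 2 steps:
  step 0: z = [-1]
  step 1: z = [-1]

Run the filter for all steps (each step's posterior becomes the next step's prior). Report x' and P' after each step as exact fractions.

step 0: x' = [-1, -3/7], P' = [14/5 12/5; 12/5 87/35]
step 1: x' = [-1377/2089, -285/2089], P' = [6454/2089 5532/2089; 5532/2089 5637/2089]

step 0: x̄ = F·x = [-3, 0]
step 0: P̄ = F·P·Fᵀ + Q = [14 0; 0 3]
step 0: y = z − H·x̄ = [5]
step 0: S = H·P̄·Hᵀ + R = [70]
step 0: K = P̄·Hᵀ·S⁻¹ = [2/5; -3/35]
step 0: x' = x̄ + K·y = [-1, -3/7]
step 0: P' = (I − K·H)·P̄ = [14/5 12/5; 12/5 87/35]
step 1: x̄ = F·x = [-13/7, 0]
step 1: P̄ = F·P·Fᵀ + Q = [922/35 0; 0 3]
step 1: y = z − H·x̄ = [19/7]
step 1: S = H·P̄·Hᵀ + R = [4178/35]
step 1: K = P̄·Hᵀ·S⁻¹ = [922/2089; -105/2089]
step 1: x' = x̄ + K·y = [-1377/2089, -285/2089]
step 1: P' = (I − K·H)·P̄ = [6454/2089 5532/2089; 5532/2089 5637/2089]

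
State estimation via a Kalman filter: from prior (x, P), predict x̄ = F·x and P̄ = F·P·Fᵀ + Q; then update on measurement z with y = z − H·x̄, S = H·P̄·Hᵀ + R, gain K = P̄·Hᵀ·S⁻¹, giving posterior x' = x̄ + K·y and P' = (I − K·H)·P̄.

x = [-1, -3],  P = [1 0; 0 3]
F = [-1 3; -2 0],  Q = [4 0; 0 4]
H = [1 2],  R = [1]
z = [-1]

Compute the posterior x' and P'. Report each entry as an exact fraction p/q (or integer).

x̄ = F·x = [-8, 2]
P̄ = F·P·Fᵀ + Q = [32 2; 2 8]
y = z − H·x̄ = [3]
S = H·P̄·Hᵀ + R = [73]
K = P̄·Hᵀ·S⁻¹ = [36/73; 18/73]
x' = x̄ + K·y = [-476/73, 200/73]
P' = (I − K·H)·P̄ = [1040/73 -502/73; -502/73 260/73]

x' = [-476/73, 200/73]
P' = [1040/73 -502/73; -502/73 260/73]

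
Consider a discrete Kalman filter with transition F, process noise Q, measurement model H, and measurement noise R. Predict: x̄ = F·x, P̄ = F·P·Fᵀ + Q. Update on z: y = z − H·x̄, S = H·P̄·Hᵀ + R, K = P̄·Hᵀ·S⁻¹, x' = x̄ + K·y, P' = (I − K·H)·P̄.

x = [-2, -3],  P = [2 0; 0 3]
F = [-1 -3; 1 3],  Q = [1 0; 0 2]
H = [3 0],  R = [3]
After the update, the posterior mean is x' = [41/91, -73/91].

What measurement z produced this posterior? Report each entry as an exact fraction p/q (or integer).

z = [1]

x̄ = F·x = [11, -11]
P̄ = F·P·Fᵀ + Q = [30 -29; -29 31]
S = H·P̄·Hᵀ + R = [273]
K = P̄·Hᵀ·S⁻¹ = [30/91; -29/91]
x' − x̄ = [-960/91, 928/91] = K·y
y = (KᵀK)⁻¹·Kᵀ·(x' − x̄) = [-32]
z = y + H·x̄ = [-32] + [33] = [1]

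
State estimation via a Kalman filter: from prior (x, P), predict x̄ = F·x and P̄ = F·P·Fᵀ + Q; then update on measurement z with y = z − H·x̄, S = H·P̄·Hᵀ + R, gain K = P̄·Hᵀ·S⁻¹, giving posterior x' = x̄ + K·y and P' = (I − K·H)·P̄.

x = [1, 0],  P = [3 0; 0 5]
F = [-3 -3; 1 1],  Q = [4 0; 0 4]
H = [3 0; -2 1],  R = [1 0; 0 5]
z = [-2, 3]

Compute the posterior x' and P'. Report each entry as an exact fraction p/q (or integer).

x' = [-4843/6861, 2039/2287]
P' = [716/6861 184/2287; 184/2287 5508/2287]

x̄ = F·x = [-3, 1]
P̄ = F·P·Fᵀ + Q = [76 -24; -24 12]
y = z − H·x̄ = [7, -4]
S = H·P̄·Hᵀ + R = [685 -528; -528 417]
K = P̄·Hᵀ·S⁻¹ = [716/2287 -176/6861; 552/2287 1028/2287]
x' = x̄ + K·y = [-4843/6861, 2039/2287]
P' = (I − K·H)·P̄ = [716/6861 184/2287; 184/2287 5508/2287]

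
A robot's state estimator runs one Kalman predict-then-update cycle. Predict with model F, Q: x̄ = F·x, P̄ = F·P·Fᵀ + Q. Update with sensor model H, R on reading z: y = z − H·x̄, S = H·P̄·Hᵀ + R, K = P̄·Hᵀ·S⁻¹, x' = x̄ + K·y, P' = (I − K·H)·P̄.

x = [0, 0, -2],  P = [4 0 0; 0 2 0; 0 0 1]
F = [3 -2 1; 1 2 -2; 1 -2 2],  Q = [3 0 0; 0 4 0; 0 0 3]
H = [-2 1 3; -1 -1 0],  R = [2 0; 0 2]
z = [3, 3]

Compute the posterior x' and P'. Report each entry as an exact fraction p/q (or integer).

x̄ = F·x = [-2, 4, -4]
P̄ = F·P·Fᵀ + Q = [48 2 22; 2 20 -8; 22 -8 19]
y = z − H·x̄ = [7, 5]
S = H·P̄·Hᵀ + R = [65 36; 36 74]
K = P̄·Hᵀ·S⁻¹ = [-136/1757 -1121/1757; 100/1757 -571/1757; 437/1757 -545/1757]
x' = x̄ + K·y = [-10071/1757, 4873/1757, -6694/1757]
P' = (I − K·H)·P̄ = [24478/1757 -22236/1757 23640/1757; -22236/1757 23378/1757 -22550/1757; 23640/1757 -22550/1757 23568/1757]

x' = [-10071/1757, 4873/1757, -6694/1757]
P' = [24478/1757 -22236/1757 23640/1757; -22236/1757 23378/1757 -22550/1757; 23640/1757 -22550/1757 23568/1757]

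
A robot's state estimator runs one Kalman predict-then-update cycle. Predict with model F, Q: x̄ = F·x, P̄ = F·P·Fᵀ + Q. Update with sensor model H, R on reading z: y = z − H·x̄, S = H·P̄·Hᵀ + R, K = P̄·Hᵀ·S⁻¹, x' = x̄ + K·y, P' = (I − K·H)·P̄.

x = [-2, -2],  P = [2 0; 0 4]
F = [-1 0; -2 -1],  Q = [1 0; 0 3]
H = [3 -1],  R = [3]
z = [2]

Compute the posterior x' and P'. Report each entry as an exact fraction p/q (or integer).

x̄ = F·x = [2, 6]
P̄ = F·P·Fᵀ + Q = [3 4; 4 15]
y = z − H·x̄ = [2]
S = H·P̄·Hᵀ + R = [21]
K = P̄·Hᵀ·S⁻¹ = [5/21; -1/7]
x' = x̄ + K·y = [52/21, 40/7]
P' = (I − K·H)·P̄ = [38/21 33/7; 33/7 102/7]

x' = [52/21, 40/7]
P' = [38/21 33/7; 33/7 102/7]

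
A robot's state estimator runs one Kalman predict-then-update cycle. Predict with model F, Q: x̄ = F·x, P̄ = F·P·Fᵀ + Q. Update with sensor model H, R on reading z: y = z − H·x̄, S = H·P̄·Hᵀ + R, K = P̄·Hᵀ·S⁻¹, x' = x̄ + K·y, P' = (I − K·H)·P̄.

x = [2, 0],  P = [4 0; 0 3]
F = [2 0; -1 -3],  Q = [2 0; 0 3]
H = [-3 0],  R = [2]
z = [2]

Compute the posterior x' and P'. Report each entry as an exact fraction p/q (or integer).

x' = [-25/41, 2/41]
P' = [9/41 -4/41; -4/41 1250/41]

x̄ = F·x = [4, -2]
P̄ = F·P·Fᵀ + Q = [18 -8; -8 34]
y = z − H·x̄ = [14]
S = H·P̄·Hᵀ + R = [164]
K = P̄·Hᵀ·S⁻¹ = [-27/82; 6/41]
x' = x̄ + K·y = [-25/41, 2/41]
P' = (I − K·H)·P̄ = [9/41 -4/41; -4/41 1250/41]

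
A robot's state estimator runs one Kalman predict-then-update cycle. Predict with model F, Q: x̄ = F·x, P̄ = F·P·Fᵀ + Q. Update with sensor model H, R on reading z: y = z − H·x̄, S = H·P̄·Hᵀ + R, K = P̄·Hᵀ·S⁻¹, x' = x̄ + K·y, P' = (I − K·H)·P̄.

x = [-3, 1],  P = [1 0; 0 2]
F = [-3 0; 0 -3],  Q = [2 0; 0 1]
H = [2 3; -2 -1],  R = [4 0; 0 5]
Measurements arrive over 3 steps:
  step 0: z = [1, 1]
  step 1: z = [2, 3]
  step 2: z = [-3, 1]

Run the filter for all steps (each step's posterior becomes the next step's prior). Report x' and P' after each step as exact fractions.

step 0: x̄ = F·x = [9, -3]
step 0: P̄ = F·P·Fᵀ + Q = [11 0; 0 19]
step 0: y = z − H·x̄ = [-8, 16]
step 0: S = H·P̄·Hᵀ + R = [219 -101; -101 68]
step 0: K = P̄·Hᵀ·S⁻¹ = [-726/4691 -2596/4691; 1957/4691 1596/4691]
step 0: x' = x̄ + K·y = [6491/4691, -4193/4691]
step 0: P' = (I − K·H)·P̄ = [10461/4691 -7942/4691; -7942/4691 7904/4691]
step 1: x̄ = F·x = [-19473/4691, 12579/4691]
step 1: P̄ = F·P·Fᵀ + Q = [103531/4691 -71478/4691; -71478/4691 75827/4691]
step 1: y = z − H·x̄ = [10591/4691, -12294/4691]
step 1: S = H·P̄·Hᵀ + R = [257595/4691 -69781/4691; -69781/4691 227494/4691]
step 1: K = P̄·Hᵀ·S⁻¹ = [-2374392/11454259 -7554932/11454259; 5097689/11454259 4943580/11454259]
step 1: x' = x̄ + K·y = [-33109281/11454259, 29268040/11454259]
step 1: P' = (I − K·H)·P̄ = [30705387/11454259 -23636114/11454259; -23636114/11454259 22554328/11454259]
step 2: x̄ = F·x = [99327843/11454259, -87804120/11454259]
step 2: P̄ = F·P·Fᵀ + Q = [299257001/11454259 -212725026/11454259; -212725026/11454259 214443211/11454259]
step 2: y = z − H·x̄ = [30393897/11454259, 122305825/11454259]
step 2: S = H·P̄·Hᵀ + R = [620133627/11454259 -138557429/11454259; -138557429/11454259 617842406/11454259]
step 2: K = P̄·Hᵀ·S⁻¹ = [-6806046840/31773918419 -21366380284/31773918419; 14304880825/31773918419 14059510284/31773918419]
step 2: x' = x̄ + K·y = [29328804743/31773918419, -55485026745/31773918419]
step 2: P' = (I − K·H)·P̄ = [86929972905/31773918419 -67028044390/31773918419; -67028044390/31773918419 63758537360/31773918419]

step 0: x' = [6491/4691, -4193/4691], P' = [10461/4691 -7942/4691; -7942/4691 7904/4691]
step 1: x' = [-33109281/11454259, 29268040/11454259], P' = [30705387/11454259 -23636114/11454259; -23636114/11454259 22554328/11454259]
step 2: x' = [29328804743/31773918419, -55485026745/31773918419], P' = [86929972905/31773918419 -67028044390/31773918419; -67028044390/31773918419 63758537360/31773918419]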